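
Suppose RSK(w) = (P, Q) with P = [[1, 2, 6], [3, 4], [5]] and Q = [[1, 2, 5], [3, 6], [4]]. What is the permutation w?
3 5 4 1 6 2

Reverse the RSK construction: for i from n down to 1, find the cell of Q containing i, remove the entry at that cell from P, and reverse-bump it up through P; the value ejected from row 1 is w(i).

Step i=6: Q has 6 at row 2, column 2; remove 4 from row 2 of P and reverse-bump: 4 enters row 1 and ejects 2. So w(6) = 2. P is now [[1, 4, 6], [3], [5]].
Step i=5: Q has 5 at row 1, column 3; remove that cell from P, ejecting 6. So w(5) = 6. P is now [[1, 4], [3], [5]].
Step i=4: Q has 4 at row 3, column 1; remove 5 from row 3 of P and reverse-bump: 5 enters row 2 and ejects 3; 3 enters row 1 and ejects 1. So w(4) = 1. P is now [[3, 4], [5]].
Step i=3: Q has 3 at row 2, column 1; remove 5 from row 2 of P and reverse-bump: 5 enters row 1 and ejects 4. So w(3) = 4. P is now [[3, 5]].
Step i=2: Q has 2 at row 1, column 2; remove that cell from P, ejecting 5. So w(2) = 5. P is now [[3]].
Step i=1: Q has 1 at row 1, column 1; remove that cell from P, ejecting 3. So w(1) = 3. P is now [].

So w = 3 5 4 1 6 2.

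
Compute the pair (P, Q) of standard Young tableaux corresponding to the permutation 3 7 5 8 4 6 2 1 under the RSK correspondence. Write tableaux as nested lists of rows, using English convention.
Insert each entry of the permutation into P by Schensted row insertion, recording in Q the position of each new cell.

Insert 3: appended to row 1. P = [[3]].
Insert 7: appended to row 1. P = [[3, 7]].
Insert 5: 5 bumps 7 from row 1; 7 starts row 2. P = [[3, 5], [7]].
Insert 8: appended to row 1. P = [[3, 5, 8], [7]].
Insert 4: 4 bumps 5 from row 1; 5 bumps 7 from row 2; 7 starts row 3. P = [[3, 4, 8], [5], [7]].
Insert 6: 6 bumps 8 from row 1; 8 appends to row 2. P = [[3, 4, 6], [5, 8], [7]].
Insert 2: 2 bumps 3 from row 1; 3 bumps 5 from row 2; 5 bumps 7 from row 3; 7 starts row 4. P = [[2, 4, 6], [3, 8], [5], [7]].
Insert 1: 1 bumps 2 from row 1; 2 bumps 3 from row 2; 3 bumps 5 from row 3; 5 bumps 7 from row 4; 7 starts row 5. P = [[1, 4, 6], [2, 8], [3], [5], [7]].

So P = [[1, 4, 6], [2, 8], [3], [5], [7]], Q = [[1, 2, 4], [3, 6], [5], [7], [8]].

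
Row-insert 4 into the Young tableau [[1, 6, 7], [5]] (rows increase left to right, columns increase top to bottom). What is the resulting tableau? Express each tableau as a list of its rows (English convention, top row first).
In row 1, 4 replaces 6 (the leftmost entry greater than 4); 6 is bumped to row 2. 6 is appended to row 2. The new tableau is [[1, 4, 7], [5, 6]].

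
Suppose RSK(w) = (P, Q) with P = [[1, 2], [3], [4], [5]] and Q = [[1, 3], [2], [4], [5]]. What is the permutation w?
5 1 4 3 2

Reverse the RSK construction: for i from n down to 1, find the cell of Q containing i, remove the entry at that cell from P, and reverse-bump it up through P; the value ejected from row 1 is w(i).

Step i=5: Q has 5 at row 4, column 1; remove 5 from row 4 of P and reverse-bump: 5 enters row 3 and ejects 4; 4 enters row 2 and ejects 3; 3 enters row 1 and ejects 2. So w(5) = 2. P is now [[1, 3], [4], [5]].
Step i=4: Q has 4 at row 3, column 1; remove 5 from row 3 of P and reverse-bump: 5 enters row 2 and ejects 4; 4 enters row 1 and ejects 3. So w(4) = 3. P is now [[1, 4], [5]].
Step i=3: Q has 3 at row 1, column 2; remove that cell from P, ejecting 4. So w(3) = 4. P is now [[1], [5]].
Step i=2: Q has 2 at row 2, column 1; remove 5 from row 2 of P and reverse-bump: 5 enters row 1 and ejects 1. So w(2) = 1. P is now [[5]].
Step i=1: Q has 1 at row 1, column 1; remove that cell from P, ejecting 5. So w(1) = 5. P is now [].

So w = 5 1 4 3 2.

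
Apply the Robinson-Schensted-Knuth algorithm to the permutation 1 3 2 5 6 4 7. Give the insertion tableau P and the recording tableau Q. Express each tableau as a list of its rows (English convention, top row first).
P = [[1, 2, 4, 6, 7], [3, 5]], Q = [[1, 2, 4, 5, 7], [3, 6]]

Insert each entry of the permutation into P by Schensted row insertion, recording in Q the position of each new cell.

Insert 1: appended to row 1. P = [[1]].
Insert 3: appended to row 1. P = [[1, 3]].
Insert 2: 2 bumps 3 from row 1; 3 starts row 2. P = [[1, 2], [3]].
Insert 5: appended to row 1. P = [[1, 2, 5], [3]].
Insert 6: appended to row 1. P = [[1, 2, 5, 6], [3]].
Insert 4: 4 bumps 5 from row 1; 5 appends to row 2. P = [[1, 2, 4, 6], [3, 5]].
Insert 7: appended to row 1. P = [[1, 2, 4, 6, 7], [3, 5]].

So P = [[1, 2, 4, 6, 7], [3, 5]], Q = [[1, 2, 4, 5, 7], [3, 6]].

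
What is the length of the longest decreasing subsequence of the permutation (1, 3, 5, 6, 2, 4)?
2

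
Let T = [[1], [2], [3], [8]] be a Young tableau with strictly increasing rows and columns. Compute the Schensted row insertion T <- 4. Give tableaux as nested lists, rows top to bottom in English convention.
[[1, 4], [2], [3], [8]]

4 is larger than every entry of row 1, so it is appended to row 1. The new tableau is [[1, 4], [2], [3], [8]].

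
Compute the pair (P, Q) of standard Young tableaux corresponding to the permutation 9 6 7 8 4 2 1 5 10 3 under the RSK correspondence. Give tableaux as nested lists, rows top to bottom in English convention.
Insert each entry of the permutation into P by Schensted row insertion, recording in Q the position of each new cell.

Insert 9: appended to row 1. P = [[9]].
Insert 6: 6 bumps 9 from row 1; 9 starts row 2. P = [[6], [9]].
Insert 7: appended to row 1. P = [[6, 7], [9]].
Insert 8: appended to row 1. P = [[6, 7, 8], [9]].
Insert 4: 4 bumps 6 from row 1; 6 bumps 9 from row 2; 9 starts row 3. P = [[4, 7, 8], [6], [9]].
Insert 2: 2 bumps 4 from row 1; 4 bumps 6 from row 2; 6 bumps 9 from row 3; 9 starts row 4. P = [[2, 7, 8], [4], [6], [9]].
Insert 1: 1 bumps 2 from row 1; 2 bumps 4 from row 2; 4 bumps 6 from row 3; 6 bumps 9 from row 4; 9 starts row 5. P = [[1, 7, 8], [2], [4], [6], [9]].
Insert 5: 5 bumps 7 from row 1; 7 appends to row 2. P = [[1, 5, 8], [2, 7], [4], [6], [9]].
Insert 10: appended to row 1. P = [[1, 5, 8, 10], [2, 7], [4], [6], [9]].
Insert 3: 3 bumps 5 from row 1; 5 bumps 7 from row 2; 7 appends to row 3. P = [[1, 3, 8, 10], [2, 5], [4, 7], [6], [9]].

So P = [[1, 3, 8, 10], [2, 5], [4, 7], [6], [9]], Q = [[1, 3, 4, 9], [2, 8], [5, 10], [6], [7]].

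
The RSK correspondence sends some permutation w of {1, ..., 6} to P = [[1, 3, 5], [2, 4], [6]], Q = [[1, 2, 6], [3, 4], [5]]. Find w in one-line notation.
2 6 1 4 3 5

Reverse the RSK construction: for i from n down to 1, find the cell of Q containing i, remove the entry at that cell from P, and reverse-bump it up through P; the value ejected from row 1 is w(i).

Step i=6: Q has 6 at row 1, column 3; remove that cell from P, ejecting 5. So w(6) = 5. P is now [[1, 3], [2, 4], [6]].
Step i=5: Q has 5 at row 3, column 1; remove 6 from row 3 of P and reverse-bump: 6 enters row 2 and ejects 4; 4 enters row 1 and ejects 3. So w(5) = 3. P is now [[1, 4], [2, 6]].
Step i=4: Q has 4 at row 2, column 2; remove 6 from row 2 of P and reverse-bump: 6 enters row 1 and ejects 4. So w(4) = 4. P is now [[1, 6], [2]].
Step i=3: Q has 3 at row 2, column 1; remove 2 from row 2 of P and reverse-bump: 2 enters row 1 and ejects 1. So w(3) = 1. P is now [[2, 6]].
Step i=2: Q has 2 at row 1, column 2; remove that cell from P, ejecting 6. So w(2) = 6. P is now [[2]].
Step i=1: Q has 1 at row 1, column 1; remove that cell from P, ejecting 2. So w(1) = 2. P is now [].

So w = 2 6 1 4 3 5.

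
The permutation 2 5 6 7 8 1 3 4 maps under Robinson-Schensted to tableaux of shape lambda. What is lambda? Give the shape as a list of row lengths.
Row-insert each entry into an empty tableau.

After inserting 2: P = [[2]].
After inserting 5: P = [[2, 5]].
After inserting 6: P = [[2, 5, 6]].
After inserting 7: P = [[2, 5, 6, 7]].
After inserting 8: P = [[2, 5, 6, 7, 8]].
After inserting 1: P = [[1, 5, 6, 7, 8], [2]].
After inserting 3: P = [[1, 3, 6, 7, 8], [2, 5]].
After inserting 4: P = [[1, 3, 4, 7, 8], [2, 5, 6]].

The final insertion tableau P = [[1, 3, 4, 7, 8], [2, 5, 6]] has shape [5, 3].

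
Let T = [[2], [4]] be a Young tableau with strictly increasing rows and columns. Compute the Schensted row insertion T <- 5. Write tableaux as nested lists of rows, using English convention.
[[2, 5], [4]]

5 is larger than every entry of row 1, so it is appended to row 1. The new tableau is [[2, 5], [4]].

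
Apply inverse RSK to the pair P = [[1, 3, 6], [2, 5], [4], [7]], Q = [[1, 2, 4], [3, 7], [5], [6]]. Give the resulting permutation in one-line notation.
4 7 5 6 2 1 3

Reverse the RSK construction: for i from n down to 1, find the cell of Q containing i, remove the entry at that cell from P, and reverse-bump it up through P; the value ejected from row 1 is w(i).

Step i=7: Q has 7 at row 2, column 2; remove 5 from row 2 of P and reverse-bump: 5 enters row 1 and ejects 3. So w(7) = 3. P is now [[1, 5, 6], [2], [4], [7]].
Step i=6: Q has 6 at row 4, column 1; remove 7 from row 4 of P and reverse-bump: 7 enters row 3 and ejects 4; 4 enters row 2 and ejects 2; 2 enters row 1 and ejects 1. So w(6) = 1. P is now [[2, 5, 6], [4], [7]].
Step i=5: Q has 5 at row 3, column 1; remove 7 from row 3 of P and reverse-bump: 7 enters row 2 and ejects 4; 4 enters row 1 and ejects 2. So w(5) = 2. P is now [[4, 5, 6], [7]].
Step i=4: Q has 4 at row 1, column 3; remove that cell from P, ejecting 6. So w(4) = 6. P is now [[4, 5], [7]].
Step i=3: Q has 3 at row 2, column 1; remove 7 from row 2 of P and reverse-bump: 7 enters row 1 and ejects 5. So w(3) = 5. P is now [[4, 7]].
Step i=2: Q has 2 at row 1, column 2; remove that cell from P, ejecting 7. So w(2) = 7. P is now [[4]].
Step i=1: Q has 1 at row 1, column 1; remove that cell from P, ejecting 4. So w(1) = 4. P is now [].

So w = 4 7 5 6 2 1 3.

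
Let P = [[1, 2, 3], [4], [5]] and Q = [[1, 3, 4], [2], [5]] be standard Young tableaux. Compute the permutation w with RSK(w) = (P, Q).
Reverse the RSK construction: for i from n down to 1, find the cell of Q containing i, remove the entry at that cell from P, and reverse-bump it up through P; the value ejected from row 1 is w(i).

Step i=5: Q has 5 at row 3, column 1; remove 5 from row 3 of P and reverse-bump: 5 enters row 2 and ejects 4; 4 enters row 1 and ejects 3. So w(5) = 3. P is now [[1, 2, 4], [5]].
Step i=4: Q has 4 at row 1, column 3; remove that cell from P, ejecting 4. So w(4) = 4. P is now [[1, 2], [5]].
Step i=3: Q has 3 at row 1, column 2; remove that cell from P, ejecting 2. So w(3) = 2. P is now [[1], [5]].
Step i=2: Q has 2 at row 2, column 1; remove 5 from row 2 of P and reverse-bump: 5 enters row 1 and ejects 1. So w(2) = 1. P is now [[5]].
Step i=1: Q has 1 at row 1, column 1; remove that cell from P, ejecting 5. So w(1) = 5. P is now [].

So w = 5 1 2 4 3.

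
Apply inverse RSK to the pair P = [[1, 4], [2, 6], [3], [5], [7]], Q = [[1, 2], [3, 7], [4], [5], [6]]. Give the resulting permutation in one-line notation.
5 7 6 3 2 1 4

Reverse the RSK construction: for i from n down to 1, find the cell of Q containing i, remove the entry at that cell from P, and reverse-bump it up through P; the value ejected from row 1 is w(i).

Step i=7: Q has 7 at row 2, column 2; remove 6 from row 2 of P and reverse-bump: 6 enters row 1 and ejects 4. So w(7) = 4. P is now [[1, 6], [2], [3], [5], [7]].
Step i=6: Q has 6 at row 5, column 1; remove 7 from row 5 of P and reverse-bump: 7 enters row 4 and ejects 5; 5 enters row 3 and ejects 3; 3 enters row 2 and ejects 2; 2 enters row 1 and ejects 1. So w(6) = 1. P is now [[2, 6], [3], [5], [7]].
Step i=5: Q has 5 at row 4, column 1; remove 7 from row 4 of P and reverse-bump: 7 enters row 3 and ejects 5; 5 enters row 2 and ejects 3; 3 enters row 1 and ejects 2. So w(5) = 2. P is now [[3, 6], [5], [7]].
Step i=4: Q has 4 at row 3, column 1; remove 7 from row 3 of P and reverse-bump: 7 enters row 2 and ejects 5; 5 enters row 1 and ejects 3. So w(4) = 3. P is now [[5, 6], [7]].
Step i=3: Q has 3 at row 2, column 1; remove 7 from row 2 of P and reverse-bump: 7 enters row 1 and ejects 6. So w(3) = 6. P is now [[5, 7]].
Step i=2: Q has 2 at row 1, column 2; remove that cell from P, ejecting 7. So w(2) = 7. P is now [[5]].
Step i=1: Q has 1 at row 1, column 1; remove that cell from P, ejecting 5. So w(1) = 5. P is now [].

So w = 5 7 6 3 2 1 4.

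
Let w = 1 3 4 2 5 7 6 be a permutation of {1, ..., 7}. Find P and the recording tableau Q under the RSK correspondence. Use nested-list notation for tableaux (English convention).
P = [[1, 2, 4, 5, 6], [3, 7]], Q = [[1, 2, 3, 5, 6], [4, 7]]

Insert each entry of the permutation into P by Schensted row insertion, recording in Q the position of each new cell.

Insert 1: appended to row 1. P = [[1]].
Insert 3: appended to row 1. P = [[1, 3]].
Insert 4: appended to row 1. P = [[1, 3, 4]].
Insert 2: 2 bumps 3 from row 1; 3 starts row 2. P = [[1, 2, 4], [3]].
Insert 5: appended to row 1. P = [[1, 2, 4, 5], [3]].
Insert 7: appended to row 1. P = [[1, 2, 4, 5, 7], [3]].
Insert 6: 6 bumps 7 from row 1; 7 appends to row 2. P = [[1, 2, 4, 5, 6], [3, 7]].

So P = [[1, 2, 4, 5, 6], [3, 7]], Q = [[1, 2, 3, 5, 6], [4, 7]].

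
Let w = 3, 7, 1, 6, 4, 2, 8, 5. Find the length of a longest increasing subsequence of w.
3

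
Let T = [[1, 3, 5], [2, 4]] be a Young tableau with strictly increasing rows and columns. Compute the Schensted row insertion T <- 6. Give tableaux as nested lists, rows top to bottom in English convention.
6 is larger than every entry of row 1, so it is appended to row 1. The new tableau is [[1, 3, 5, 6], [2, 4]].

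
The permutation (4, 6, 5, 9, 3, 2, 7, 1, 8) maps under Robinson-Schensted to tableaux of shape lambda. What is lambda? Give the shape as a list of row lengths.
Row-insert each entry into an empty tableau.

After inserting 4: P = [[4]].
After inserting 6: P = [[4, 6]].
After inserting 5: P = [[4, 5], [6]].
After inserting 9: P = [[4, 5, 9], [6]].
After inserting 3: P = [[3, 5, 9], [4], [6]].
After inserting 2: P = [[2, 5, 9], [3], [4], [6]].
After inserting 7: P = [[2, 5, 7], [3, 9], [4], [6]].
After inserting 1: P = [[1, 5, 7], [2, 9], [3], [4], [6]].
After inserting 8: P = [[1, 5, 7, 8], [2, 9], [3], [4], [6]].

The final insertion tableau P = [[1, 5, 7, 8], [2, 9], [3], [4], [6]] has shape [4, 2, 1, 1, 1].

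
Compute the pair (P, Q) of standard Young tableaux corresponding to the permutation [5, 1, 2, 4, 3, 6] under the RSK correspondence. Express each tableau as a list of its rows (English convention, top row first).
Insert each entry of the permutation into P by Schensted row insertion, recording in Q the position of each new cell.

Insert 5: appended to row 1. P = [[5]].
Insert 1: 1 bumps 5 from row 1; 5 starts row 2. P = [[1], [5]].
Insert 2: appended to row 1. P = [[1, 2], [5]].
Insert 4: appended to row 1. P = [[1, 2, 4], [5]].
Insert 3: 3 bumps 4 from row 1; 4 bumps 5 from row 2; 5 starts row 3. P = [[1, 2, 3], [4], [5]].
Insert 6: appended to row 1. P = [[1, 2, 3, 6], [4], [5]].

So P = [[1, 2, 3, 6], [4], [5]], Q = [[1, 3, 4, 6], [2], [5]].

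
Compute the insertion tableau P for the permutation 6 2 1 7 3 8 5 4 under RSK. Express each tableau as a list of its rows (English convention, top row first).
P = [[1, 3, 4], [2, 5, 8], [6, 7]]

Insert 6: appended to row 1. P = [[6]].
Insert 2: 2 bumps 6 from row 1; 6 starts row 2. P = [[2], [6]].
Insert 1: 1 bumps 2 from row 1; 2 bumps 6 from row 2; 6 starts row 3. P = [[1], [2], [6]].
Insert 7: appended to row 1. P = [[1, 7], [2], [6]].
Insert 3: 3 bumps 7 from row 1; 7 appends to row 2. P = [[1, 3], [2, 7], [6]].
Insert 8: appended to row 1. P = [[1, 3, 8], [2, 7], [6]].
Insert 5: 5 bumps 8 from row 1; 8 appends to row 2. P = [[1, 3, 5], [2, 7, 8], [6]].
Insert 4: 4 bumps 5 from row 1; 5 bumps 7 from row 2; 7 appends to row 3. P = [[1, 3, 4], [2, 5, 8], [6, 7]].

So P = [[1, 3, 4], [2, 5, 8], [6, 7]].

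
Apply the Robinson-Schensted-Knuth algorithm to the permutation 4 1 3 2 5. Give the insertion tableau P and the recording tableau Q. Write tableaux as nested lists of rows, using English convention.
Insert each entry of the permutation into P by Schensted row insertion, recording in Q the position of each new cell.

After inserting 4: P = [[4]].
After inserting 1: P = [[1], [4]].
After inserting 3: P = [[1, 3], [4]].
After inserting 2: P = [[1, 2], [3], [4]].
After inserting 5: P = [[1, 2, 5], [3], [4]].

So P = [[1, 2, 5], [3], [4]], Q = [[1, 3, 5], [2], [4]].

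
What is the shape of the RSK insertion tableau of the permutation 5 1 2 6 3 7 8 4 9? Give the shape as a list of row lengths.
Row-insert each entry into an empty tableau.

After inserting 5: P = [[5]].
After inserting 1: P = [[1], [5]].
After inserting 2: P = [[1, 2], [5]].
After inserting 6: P = [[1, 2, 6], [5]].
After inserting 3: P = [[1, 2, 3], [5, 6]].
After inserting 7: P = [[1, 2, 3, 7], [5, 6]].
After inserting 8: P = [[1, 2, 3, 7, 8], [5, 6]].
After inserting 4: P = [[1, 2, 3, 4, 8], [5, 6, 7]].
After inserting 9: P = [[1, 2, 3, 4, 8, 9], [5, 6, 7]].

The final insertion tableau P = [[1, 2, 3, 4, 8, 9], [5, 6, 7]] has shape [6, 3].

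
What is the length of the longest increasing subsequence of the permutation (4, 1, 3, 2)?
2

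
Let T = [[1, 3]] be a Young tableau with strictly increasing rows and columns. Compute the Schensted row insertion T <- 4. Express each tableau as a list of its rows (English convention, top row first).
[[1, 3, 4]]

4 is larger than every entry of row 1, so it is appended to row 1. The new tableau is [[1, 3, 4]].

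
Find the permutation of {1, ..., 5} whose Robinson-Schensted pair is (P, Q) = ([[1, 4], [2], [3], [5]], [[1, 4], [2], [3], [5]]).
5 3 2 4 1

Reverse RSK: for i = n, n-1, ..., 1, locate i in Q, remove the corresponding corner cell from P, and reverse-bump its entry up through P; the value ejected from row 1 is w(i).

So w = 5 3 2 4 1.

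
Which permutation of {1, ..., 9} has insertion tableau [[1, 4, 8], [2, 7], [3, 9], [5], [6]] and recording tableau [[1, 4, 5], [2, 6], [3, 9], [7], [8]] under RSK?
Reverse RSK: for i = n, n-1, ..., 1, locate i in Q, remove the corresponding corner cell from P, and reverse-bump its entry up through P; the value ejected from row 1 is w(i).

So w = 6 5 3 7 9 8 2 1 4.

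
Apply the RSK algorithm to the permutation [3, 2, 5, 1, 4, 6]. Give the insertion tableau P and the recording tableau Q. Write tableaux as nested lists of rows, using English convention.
Insert each entry of the permutation into P by Schensted row insertion, recording in Q the position of each new cell.

Insert 3: appended to row 1. P = [[3]], Q = [[1]].
Insert 2: 2 bumps 3 from row 1; 3 starts row 2. P = [[2], [3]], Q = [[1], [2]].
Insert 5: appended to row 1. P = [[2, 5], [3]], Q = [[1, 3], [2]].
Insert 1: 1 bumps 2 from row 1; 2 bumps 3 from row 2; 3 starts row 3. P = [[1, 5], [2], [3]], Q = [[1, 3], [2], [4]].
Insert 4: 4 bumps 5 from row 1; 5 appends to row 2. P = [[1, 4], [2, 5], [3]], Q = [[1, 3], [2, 5], [4]].
Insert 6: appended to row 1. P = [[1, 4, 6], [2, 5], [3]], Q = [[1, 3, 6], [2, 5], [4]].

So P = [[1, 4, 6], [2, 5], [3]], Q = [[1, 3, 6], [2, 5], [4]].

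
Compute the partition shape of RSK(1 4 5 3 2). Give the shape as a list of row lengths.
Row-insert each entry into an empty tableau.

After inserting 1: P = [[1]].
After inserting 4: P = [[1, 4]].
After inserting 5: P = [[1, 4, 5]].
After inserting 3: P = [[1, 3, 5], [4]].
After inserting 2: P = [[1, 2, 5], [3], [4]].

The final insertion tableau P = [[1, 2, 5], [3], [4]] has shape [3, 1, 1].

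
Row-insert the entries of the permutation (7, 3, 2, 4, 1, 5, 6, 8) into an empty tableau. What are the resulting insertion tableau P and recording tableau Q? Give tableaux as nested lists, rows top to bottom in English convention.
P = [[1, 4, 5, 6, 8], [2], [3], [7]], Q = [[1, 4, 6, 7, 8], [2], [3], [5]]

Insert each entry of the permutation into P by Schensted row insertion, recording in Q the position of each new cell.

Insert 7: appended to row 1. P = [[7]].
Insert 3: 3 bumps 7 from row 1; 7 starts row 2. P = [[3], [7]].
Insert 2: 2 bumps 3 from row 1; 3 bumps 7 from row 2; 7 starts row 3. P = [[2], [3], [7]].
Insert 4: appended to row 1. P = [[2, 4], [3], [7]].
Insert 1: 1 bumps 2 from row 1; 2 bumps 3 from row 2; 3 bumps 7 from row 3; 7 starts row 4. P = [[1, 4], [2], [3], [7]].
Insert 5: appended to row 1. P = [[1, 4, 5], [2], [3], [7]].
Insert 6: appended to row 1. P = [[1, 4, 5, 6], [2], [3], [7]].
Insert 8: appended to row 1. P = [[1, 4, 5, 6, 8], [2], [3], [7]].

So P = [[1, 4, 5, 6, 8], [2], [3], [7]], Q = [[1, 4, 6, 7, 8], [2], [3], [5]].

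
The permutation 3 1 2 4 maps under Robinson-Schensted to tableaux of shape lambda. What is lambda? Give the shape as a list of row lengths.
RSK row insertion gives P = [[1, 2, 4], [3]], which has shape [3, 1].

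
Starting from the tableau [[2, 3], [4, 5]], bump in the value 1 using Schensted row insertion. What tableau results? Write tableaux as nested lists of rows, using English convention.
[[1, 3], [2, 5], [4]]

In row 1, 1 replaces 2 (the leftmost entry greater than 1); 2 is bumped to row 2. In row 2, 2 replaces 4 (the leftmost entry greater than 2); 4 is bumped to row 3. 4 starts a new row 3. The new tableau is [[1, 3], [2, 5], [4]].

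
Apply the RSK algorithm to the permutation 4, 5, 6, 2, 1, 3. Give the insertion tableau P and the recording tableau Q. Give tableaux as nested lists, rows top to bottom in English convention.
Insert each entry of the permutation into P by Schensted row insertion, recording in Q the position of each new cell.

Insert 4: appended to row 1. P = [[4]].
Insert 5: appended to row 1. P = [[4, 5]].
Insert 6: appended to row 1. P = [[4, 5, 6]].
Insert 2: 2 bumps 4 from row 1; 4 starts row 2. P = [[2, 5, 6], [4]].
Insert 1: 1 bumps 2 from row 1; 2 bumps 4 from row 2; 4 starts row 3. P = [[1, 5, 6], [2], [4]].
Insert 3: 3 bumps 5 from row 1; 5 appends to row 2. P = [[1, 3, 6], [2, 5], [4]].

So P = [[1, 3, 6], [2, 5], [4]], Q = [[1, 2, 3], [4, 6], [5]].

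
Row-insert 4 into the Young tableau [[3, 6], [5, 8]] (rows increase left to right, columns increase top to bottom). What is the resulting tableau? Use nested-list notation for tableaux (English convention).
In row 1, 4 replaces 6 (the leftmost entry greater than 4); 6 is bumped to row 2. In row 2, 6 replaces 8 (the leftmost entry greater than 6); 8 is bumped to row 3. 8 starts a new row 3. The new tableau is [[3, 4], [5, 6], [8]].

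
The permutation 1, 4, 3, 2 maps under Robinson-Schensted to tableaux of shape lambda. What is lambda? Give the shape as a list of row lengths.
Row-insert each entry into an empty tableau.

After inserting 1: P = [[1]].
After inserting 4: P = [[1, 4]].
After inserting 3: P = [[1, 3], [4]].
After inserting 2: P = [[1, 2], [3], [4]].

The final insertion tableau P = [[1, 2], [3], [4]] has shape [2, 1, 1].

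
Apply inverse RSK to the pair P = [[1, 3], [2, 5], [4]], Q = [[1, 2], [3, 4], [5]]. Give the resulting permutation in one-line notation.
4 5 2 3 1

Reverse the RSK construction: for i from n down to 1, find the cell of Q containing i, remove the entry at that cell from P, and reverse-bump it up through P; the value ejected from row 1 is w(i).

Step i=5: Q has 5 at row 3, column 1; remove 4 from row 3 of P and reverse-bump: 4 enters row 2 and ejects 2; 2 enters row 1 and ejects 1. So w(5) = 1. P is now [[2, 3], [4, 5]].
Step i=4: Q has 4 at row 2, column 2; remove 5 from row 2 of P and reverse-bump: 5 enters row 1 and ejects 3. So w(4) = 3. P is now [[2, 5], [4]].
Step i=3: Q has 3 at row 2, column 1; remove 4 from row 2 of P and reverse-bump: 4 enters row 1 and ejects 2. So w(3) = 2. P is now [[4, 5]].
Step i=2: Q has 2 at row 1, column 2; remove that cell from P, ejecting 5. So w(2) = 5. P is now [[4]].
Step i=1: Q has 1 at row 1, column 1; remove that cell from P, ejecting 4. So w(1) = 4. P is now [].

So w = 4 5 2 3 1.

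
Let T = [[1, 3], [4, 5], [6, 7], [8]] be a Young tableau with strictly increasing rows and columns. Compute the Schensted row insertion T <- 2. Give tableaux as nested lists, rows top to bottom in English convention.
In row 1, 2 replaces 3 (the leftmost entry greater than 2); 3 is bumped to row 2. In row 2, 3 replaces 4 (the leftmost entry greater than 3); 4 is bumped to row 3. In row 3, 4 replaces 6 (the leftmost entry greater than 4); 6 is bumped to row 4. In row 4, 6 replaces 8 (the leftmost entry greater than 6); 8 is bumped to row 5. 8 starts a new row 5. The new tableau is [[1, 2], [3, 5], [4, 7], [6], [8]].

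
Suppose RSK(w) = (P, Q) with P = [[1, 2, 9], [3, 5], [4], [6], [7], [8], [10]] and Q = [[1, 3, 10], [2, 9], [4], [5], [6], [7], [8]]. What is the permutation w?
Reverse the RSK construction: for i from n down to 1, find the cell of Q containing i, remove the entry at that cell from P, and reverse-bump it up through P; the value ejected from row 1 is w(i).

Step i=10: Q has 10 at row 1, column 3; remove that cell from P, ejecting 9. So w(10) = 9. P is now [[1, 2], [3, 5], [4], [6], [7], [8], [10]].
Step i=9: Q has 9 at row 2, column 2; remove 5 from row 2 of P and reverse-bump: 5 enters row 1 and ejects 2. So w(9) = 2. P is now [[1, 5], [3], [4], [6], [7], [8], [10]].
Step i=8: Q has 8 at row 7, column 1; remove 10 from row 7 of P and reverse-bump: 10 enters row 6 and ejects 8; 8 enters row 5 and ejects 7; 7 enters row 4 and ejects 6; 6 enters row 3 and ejects 4; 4 enters row 2 and ejects 3; 3 enters row 1 and ejects 1. So w(8) = 1. P is now [[3, 5], [4], [6], [7], [8], [10]].
Step i=7: Q has 7 at row 6, column 1; remove 10 from row 6 of P and reverse-bump: 10 enters row 5 and ejects 8; 8 enters row 4 and ejects 7; 7 enters row 3 and ejects 6; 6 enters row 2 and ejects 4; 4 enters row 1 and ejects 3. So w(7) = 3. P is now [[4, 5], [6], [7], [8], [10]].
Step i=6: Q has 6 at row 5, column 1; remove 10 from row 5 of P and reverse-bump: 10 enters row 4 and ejects 8; 8 enters row 3 and ejects 7; 7 enters row 2 and ejects 6; 6 enters row 1 and ejects 5. So w(6) = 5. P is now [[4, 6], [7], [8], [10]].
Step i=5: Q has 5 at row 4, column 1; remove 10 from row 4 of P and reverse-bump: 10 enters row 3 and ejects 8; 8 enters row 2 and ejects 7; 7 enters row 1 and ejects 6. So w(5) = 6. P is now [[4, 7], [8], [10]].
Step i=4: Q has 4 at row 3, column 1; remove 10 from row 3 of P and reverse-bump: 10 enters row 2 and ejects 8; 8 enters row 1 and ejects 7. So w(4) = 7. P is now [[4, 8], [10]].
Step i=3: Q has 3 at row 1, column 2; remove that cell from P, ejecting 8. So w(3) = 8. P is now [[4], [10]].
Step i=2: Q has 2 at row 2, column 1; remove 10 from row 2 of P and reverse-bump: 10 enters row 1 and ejects 4. So w(2) = 4. P is now [[10]].
Step i=1: Q has 1 at row 1, column 1; remove that cell from P, ejecting 10. So w(1) = 10. P is now [].

So w = 10 4 8 7 6 5 3 1 2 9.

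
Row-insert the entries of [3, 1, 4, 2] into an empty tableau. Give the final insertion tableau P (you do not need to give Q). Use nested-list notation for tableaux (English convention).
P = [[1, 2], [3, 4]]

Insert 3: appended to row 1. P = [[3]].
Insert 1: 1 bumps 3 from row 1; 3 starts row 2. P = [[1], [3]].
Insert 4: appended to row 1. P = [[1, 4], [3]].
Insert 2: 2 bumps 4 from row 1; 4 appends to row 2. P = [[1, 2], [3, 4]].

So P = [[1, 2], [3, 4]].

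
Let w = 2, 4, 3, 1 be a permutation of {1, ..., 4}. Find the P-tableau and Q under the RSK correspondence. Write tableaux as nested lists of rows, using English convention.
P = [[1, 3], [2], [4]], Q = [[1, 2], [3], [4]]

Insert each entry of the permutation into P by Schensted row insertion, recording in Q the position of each new cell.

Insert 2: appended to row 1. P = [[2]].
Insert 4: appended to row 1. P = [[2, 4]].
Insert 3: 3 bumps 4 from row 1; 4 starts row 2. P = [[2, 3], [4]].
Insert 1: 1 bumps 2 from row 1; 2 bumps 4 from row 2; 4 starts row 3. P = [[1, 3], [2], [4]].

So P = [[1, 3], [2], [4]], Q = [[1, 2], [3], [4]].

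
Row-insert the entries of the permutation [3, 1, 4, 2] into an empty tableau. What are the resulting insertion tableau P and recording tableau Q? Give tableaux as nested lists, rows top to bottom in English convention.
P = [[1, 2], [3, 4]], Q = [[1, 3], [2, 4]]

Insert each entry of the permutation into P by Schensted row insertion, recording in Q the position of each new cell.

Insert 3: appended to row 1. P = [[3]].
Insert 1: 1 bumps 3 from row 1; 3 starts row 2. P = [[1], [3]].
Insert 4: appended to row 1. P = [[1, 4], [3]].
Insert 2: 2 bumps 4 from row 1; 4 appends to row 2. P = [[1, 2], [3, 4]].

So P = [[1, 2], [3, 4]], Q = [[1, 3], [2, 4]].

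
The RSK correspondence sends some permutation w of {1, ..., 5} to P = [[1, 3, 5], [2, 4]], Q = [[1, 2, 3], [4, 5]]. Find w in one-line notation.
2 4 5 1 3

Reverse the RSK construction: for i from n down to 1, find the cell of Q containing i, remove the entry at that cell from P, and reverse-bump it up through P; the value ejected from row 1 is w(i).

Step i=5: Q has 5 at row 2, column 2; remove 4 from row 2 of P and reverse-bump: 4 enters row 1 and ejects 3. So w(5) = 3. P is now [[1, 4, 5], [2]].
Step i=4: Q has 4 at row 2, column 1; remove 2 from row 2 of P and reverse-bump: 2 enters row 1 and ejects 1. So w(4) = 1. P is now [[2, 4, 5]].
Step i=3: Q has 3 at row 1, column 3; remove that cell from P, ejecting 5. So w(3) = 5. P is now [[2, 4]].
Step i=2: Q has 2 at row 1, column 2; remove that cell from P, ejecting 4. So w(2) = 4. P is now [[2]].
Step i=1: Q has 1 at row 1, column 1; remove that cell from P, ejecting 2. So w(1) = 2. P is now [].

So w = 2 4 5 1 3.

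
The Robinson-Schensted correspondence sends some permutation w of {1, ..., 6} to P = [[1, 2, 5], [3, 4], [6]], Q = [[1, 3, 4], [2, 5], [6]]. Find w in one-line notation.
Reverse the RSK construction: for i from n down to 1, find the cell of Q containing i, remove the entry at that cell from P, and reverse-bump it up through P; the value ejected from row 1 is w(i).

Step i=6: Q has 6 at row 3, column 1; remove 6 from row 3 of P and reverse-bump: 6 enters row 2 and ejects 4; 4 enters row 1 and ejects 2. So w(6) = 2. P is now [[1, 4, 5], [3, 6]].
Step i=5: Q has 5 at row 2, column 2; remove 6 from row 2 of P and reverse-bump: 6 enters row 1 and ejects 5. So w(5) = 5. P is now [[1, 4, 6], [3]].
Step i=4: Q has 4 at row 1, column 3; remove that cell from P, ejecting 6. So w(4) = 6. P is now [[1, 4], [3]].
Step i=3: Q has 3 at row 1, column 2; remove that cell from P, ejecting 4. So w(3) = 4. P is now [[1], [3]].
Step i=2: Q has 2 at row 2, column 1; remove 3 from row 2 of P and reverse-bump: 3 enters row 1 and ejects 1. So w(2) = 1. P is now [[3]].
Step i=1: Q has 1 at row 1, column 1; remove that cell from P, ejecting 3. So w(1) = 3. P is now [].

So w = 3 1 4 6 5 2.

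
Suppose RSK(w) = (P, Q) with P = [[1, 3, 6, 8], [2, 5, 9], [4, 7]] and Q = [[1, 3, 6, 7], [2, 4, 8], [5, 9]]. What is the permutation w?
4 2 7 5 1 6 9 8 3

Reverse the RSK construction: for i from n down to 1, find the cell of Q containing i, remove the entry at that cell from P, and reverse-bump it up through P; the value ejected from row 1 is w(i).

Step i=9: Q has 9 at row 3, column 2; remove 7 from row 3 of P and reverse-bump: 7 enters row 2 and ejects 5; 5 enters row 1 and ejects 3. So w(9) = 3. P is now [[1, 5, 6, 8], [2, 7, 9], [4]].
Step i=8: Q has 8 at row 2, column 3; remove 9 from row 2 of P and reverse-bump: 9 enters row 1 and ejects 8. So w(8) = 8. P is now [[1, 5, 6, 9], [2, 7], [4]].
Step i=7: Q has 7 at row 1, column 4; remove that cell from P, ejecting 9. So w(7) = 9. P is now [[1, 5, 6], [2, 7], [4]].
Step i=6: Q has 6 at row 1, column 3; remove that cell from P, ejecting 6. So w(6) = 6. P is now [[1, 5], [2, 7], [4]].
Step i=5: Q has 5 at row 3, column 1; remove 4 from row 3 of P and reverse-bump: 4 enters row 2 and ejects 2; 2 enters row 1 and ejects 1. So w(5) = 1. P is now [[2, 5], [4, 7]].
Step i=4: Q has 4 at row 2, column 2; remove 7 from row 2 of P and reverse-bump: 7 enters row 1 and ejects 5. So w(4) = 5. P is now [[2, 7], [4]].
Step i=3: Q has 3 at row 1, column 2; remove that cell from P, ejecting 7. So w(3) = 7. P is now [[2], [4]].
Step i=2: Q has 2 at row 2, column 1; remove 4 from row 2 of P and reverse-bump: 4 enters row 1 and ejects 2. So w(2) = 2. P is now [[4]].
Step i=1: Q has 1 at row 1, column 1; remove that cell from P, ejecting 4. So w(1) = 4. P is now [].

So w = 4 2 7 5 1 6 9 8 3.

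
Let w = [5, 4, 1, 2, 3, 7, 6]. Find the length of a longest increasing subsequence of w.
4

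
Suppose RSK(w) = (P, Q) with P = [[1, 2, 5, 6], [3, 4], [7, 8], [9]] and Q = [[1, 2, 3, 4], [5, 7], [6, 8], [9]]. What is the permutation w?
Reverse the RSK construction: for i from n down to 1, find the cell of Q containing i, remove the entry at that cell from P, and reverse-bump it up through P; the value ejected from row 1 is w(i).

Step i=9: Q has 9 at row 4, column 1; remove 9 from row 4 of P and reverse-bump: 9 enters row 3 and ejects 8; 8 enters row 2 and ejects 4; 4 enters row 1 and ejects 2. So w(9) = 2. P is now [[1, 4, 5, 6], [3, 8], [7, 9]].
Step i=8: Q has 8 at row 3, column 2; remove 9 from row 3 of P and reverse-bump: 9 enters row 2 and ejects 8; 8 enters row 1 and ejects 6. So w(8) = 6. P is now [[1, 4, 5, 8], [3, 9], [7]].
Step i=7: Q has 7 at row 2, column 2; remove 9 from row 2 of P and reverse-bump: 9 enters row 1 and ejects 8. So w(7) = 8. P is now [[1, 4, 5, 9], [3], [7]].
Step i=6: Q has 6 at row 3, column 1; remove 7 from row 3 of P and reverse-bump: 7 enters row 2 and ejects 3; 3 enters row 1 and ejects 1. So w(6) = 1. P is now [[3, 4, 5, 9], [7]].
Step i=5: Q has 5 at row 2, column 1; remove 7 from row 2 of P and reverse-bump: 7 enters row 1 and ejects 5. So w(5) = 5. P is now [[3, 4, 7, 9]].
Step i=4: Q has 4 at row 1, column 4; remove that cell from P, ejecting 9. So w(4) = 9. P is now [[3, 4, 7]].
Step i=3: Q has 3 at row 1, column 3; remove that cell from P, ejecting 7. So w(3) = 7. P is now [[3, 4]].
Step i=2: Q has 2 at row 1, column 2; remove that cell from P, ejecting 4. So w(2) = 4. P is now [[3]].
Step i=1: Q has 1 at row 1, column 1; remove that cell from P, ejecting 3. So w(1) = 3. P is now [].

So w = 3 4 7 9 5 1 8 6 2.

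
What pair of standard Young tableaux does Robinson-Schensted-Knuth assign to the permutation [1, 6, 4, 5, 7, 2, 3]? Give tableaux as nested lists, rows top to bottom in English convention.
P = [[1, 2, 3, 7], [4, 5], [6]], Q = [[1, 2, 4, 5], [3, 7], [6]]

Insert each entry of the permutation into P by Schensted row insertion, recording in Q the position of each new cell.

Insert 1: appended to row 1. P = [[1]].
Insert 6: appended to row 1. P = [[1, 6]].
Insert 4: 4 bumps 6 from row 1; 6 starts row 2. P = [[1, 4], [6]].
Insert 5: appended to row 1. P = [[1, 4, 5], [6]].
Insert 7: appended to row 1. P = [[1, 4, 5, 7], [6]].
Insert 2: 2 bumps 4 from row 1; 4 bumps 6 from row 2; 6 starts row 3. P = [[1, 2, 5, 7], [4], [6]].
Insert 3: 3 bumps 5 from row 1; 5 appends to row 2. P = [[1, 2, 3, 7], [4, 5], [6]].

So P = [[1, 2, 3, 7], [4, 5], [6]], Q = [[1, 2, 4, 5], [3, 7], [6]].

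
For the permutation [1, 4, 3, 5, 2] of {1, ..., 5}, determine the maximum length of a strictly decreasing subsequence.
3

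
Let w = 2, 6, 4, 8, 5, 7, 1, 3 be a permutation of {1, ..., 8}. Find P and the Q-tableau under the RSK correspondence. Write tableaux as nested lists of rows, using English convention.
P = [[1, 3, 5, 7], [2, 4], [6, 8]], Q = [[1, 2, 4, 6], [3, 5], [7, 8]]

Insert each entry of the permutation into P by Schensted row insertion, recording in Q the position of each new cell.

After inserting 2: P = [[2]].
After inserting 6: P = [[2, 6]].
After inserting 4: P = [[2, 4], [6]].
After inserting 8: P = [[2, 4, 8], [6]].
After inserting 5: P = [[2, 4, 5], [6, 8]].
After inserting 7: P = [[2, 4, 5, 7], [6, 8]].
After inserting 1: P = [[1, 4, 5, 7], [2, 8], [6]].
After inserting 3: P = [[1, 3, 5, 7], [2, 4], [6, 8]].

So P = [[1, 3, 5, 7], [2, 4], [6, 8]], Q = [[1, 2, 4, 6], [3, 5], [7, 8]].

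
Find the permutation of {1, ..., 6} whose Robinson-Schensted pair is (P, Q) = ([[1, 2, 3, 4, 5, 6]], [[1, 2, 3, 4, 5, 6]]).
1 2 3 4 5 6

Reverse the RSK construction: for i from n down to 1, find the cell of Q containing i, remove the entry at that cell from P, and reverse-bump it up through P; the value ejected from row 1 is w(i).

Step i=6: Q has 6 at row 1, column 6; remove that cell from P, ejecting 6. So w(6) = 6. P is now [[1, 2, 3, 4, 5]].
Step i=5: Q has 5 at row 1, column 5; remove that cell from P, ejecting 5. So w(5) = 5. P is now [[1, 2, 3, 4]].
Step i=4: Q has 4 at row 1, column 4; remove that cell from P, ejecting 4. So w(4) = 4. P is now [[1, 2, 3]].
Step i=3: Q has 3 at row 1, column 3; remove that cell from P, ejecting 3. So w(3) = 3. P is now [[1, 2]].
Step i=2: Q has 2 at row 1, column 2; remove that cell from P, ejecting 2. So w(2) = 2. P is now [[1]].
Step i=1: Q has 1 at row 1, column 1; remove that cell from P, ejecting 1. So w(1) = 1. P is now [].

So w = 1 2 3 4 5 6.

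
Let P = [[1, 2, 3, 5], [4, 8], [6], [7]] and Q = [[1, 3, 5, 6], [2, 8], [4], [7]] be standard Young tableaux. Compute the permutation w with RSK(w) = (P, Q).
Reverse RSK: for i = n, n-1, ..., 1, locate i in Q, remove the corresponding corner cell from P, and reverse-bump its entry up through P; the value ejected from row 1 is w(i).

So w = 7 1 6 2 4 8 3 5.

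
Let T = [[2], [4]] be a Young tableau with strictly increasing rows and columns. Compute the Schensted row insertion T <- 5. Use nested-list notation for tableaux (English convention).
[[2, 5], [4]]

5 is larger than every entry of row 1, so it is appended to row 1. The new tableau is [[2, 5], [4]].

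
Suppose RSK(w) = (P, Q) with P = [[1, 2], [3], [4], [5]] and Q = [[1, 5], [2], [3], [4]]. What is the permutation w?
Reverse the RSK construction: for i from n down to 1, find the cell of Q containing i, remove the entry at that cell from P, and reverse-bump it up through P; the value ejected from row 1 is w(i).

Step i=5: Q has 5 at row 1, column 2; remove that cell from P, ejecting 2. So w(5) = 2. P is now [[1], [3], [4], [5]].
Step i=4: Q has 4 at row 4, column 1; remove 5 from row 4 of P and reverse-bump: 5 enters row 3 and ejects 4; 4 enters row 2 and ejects 3; 3 enters row 1 and ejects 1. So w(4) = 1. P is now [[3], [4], [5]].
Step i=3: Q has 3 at row 3, column 1; remove 5 from row 3 of P and reverse-bump: 5 enters row 2 and ejects 4; 4 enters row 1 and ejects 3. So w(3) = 3. P is now [[4], [5]].
Step i=2: Q has 2 at row 2, column 1; remove 5 from row 2 of P and reverse-bump: 5 enters row 1 and ejects 4. So w(2) = 4. P is now [[5]].
Step i=1: Q has 1 at row 1, column 1; remove that cell from P, ejecting 5. So w(1) = 5. P is now [].

So w = 5 4 3 1 2.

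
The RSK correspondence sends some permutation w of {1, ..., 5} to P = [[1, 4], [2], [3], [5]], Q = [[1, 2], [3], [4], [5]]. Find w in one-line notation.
3 5 4 2 1

Reverse the RSK construction: for i from n down to 1, find the cell of Q containing i, remove the entry at that cell from P, and reverse-bump it up through P; the value ejected from row 1 is w(i).

Step i=5: Q has 5 at row 4, column 1; remove 5 from row 4 of P and reverse-bump: 5 enters row 3 and ejects 3; 3 enters row 2 and ejects 2; 2 enters row 1 and ejects 1. So w(5) = 1. P is now [[2, 4], [3], [5]].
Step i=4: Q has 4 at row 3, column 1; remove 5 from row 3 of P and reverse-bump: 5 enters row 2 and ejects 3; 3 enters row 1 and ejects 2. So w(4) = 2. P is now [[3, 4], [5]].
Step i=3: Q has 3 at row 2, column 1; remove 5 from row 2 of P and reverse-bump: 5 enters row 1 and ejects 4. So w(3) = 4. P is now [[3, 5]].
Step i=2: Q has 2 at row 1, column 2; remove that cell from P, ejecting 5. So w(2) = 5. P is now [[3]].
Step i=1: Q has 1 at row 1, column 1; remove that cell from P, ejecting 3. So w(1) = 3. P is now [].

So w = 3 5 4 2 1.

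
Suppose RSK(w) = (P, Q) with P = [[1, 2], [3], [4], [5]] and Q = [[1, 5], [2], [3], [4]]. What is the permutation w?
5 4 3 1 2

Reverse the RSK construction: for i from n down to 1, find the cell of Q containing i, remove the entry at that cell from P, and reverse-bump it up through P; the value ejected from row 1 is w(i).

Step i=5: Q has 5 at row 1, column 2; remove that cell from P, ejecting 2. So w(5) = 2. P is now [[1], [3], [4], [5]].
Step i=4: Q has 4 at row 4, column 1; remove 5 from row 4 of P and reverse-bump: 5 enters row 3 and ejects 4; 4 enters row 2 and ejects 3; 3 enters row 1 and ejects 1. So w(4) = 1. P is now [[3], [4], [5]].
Step i=3: Q has 3 at row 3, column 1; remove 5 from row 3 of P and reverse-bump: 5 enters row 2 and ejects 4; 4 enters row 1 and ejects 3. So w(3) = 3. P is now [[4], [5]].
Step i=2: Q has 2 at row 2, column 1; remove 5 from row 2 of P and reverse-bump: 5 enters row 1 and ejects 4. So w(2) = 4. P is now [[5]].
Step i=1: Q has 1 at row 1, column 1; remove that cell from P, ejecting 5. So w(1) = 5. P is now [].

So w = 5 4 3 1 2.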